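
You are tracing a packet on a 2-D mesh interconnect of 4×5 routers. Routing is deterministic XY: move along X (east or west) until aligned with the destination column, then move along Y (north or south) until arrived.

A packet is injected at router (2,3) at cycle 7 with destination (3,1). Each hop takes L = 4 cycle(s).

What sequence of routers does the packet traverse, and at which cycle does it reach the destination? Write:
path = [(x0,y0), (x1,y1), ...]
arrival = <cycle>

#0 — 2,3 | c7
#1 — 3,3 | c11 | E
#2 — 3,2 | c15 | S
#3 — 3,1 | c19 | S

path = [(2,3), (3,3), (3,2), (3,1)]
arrival = 19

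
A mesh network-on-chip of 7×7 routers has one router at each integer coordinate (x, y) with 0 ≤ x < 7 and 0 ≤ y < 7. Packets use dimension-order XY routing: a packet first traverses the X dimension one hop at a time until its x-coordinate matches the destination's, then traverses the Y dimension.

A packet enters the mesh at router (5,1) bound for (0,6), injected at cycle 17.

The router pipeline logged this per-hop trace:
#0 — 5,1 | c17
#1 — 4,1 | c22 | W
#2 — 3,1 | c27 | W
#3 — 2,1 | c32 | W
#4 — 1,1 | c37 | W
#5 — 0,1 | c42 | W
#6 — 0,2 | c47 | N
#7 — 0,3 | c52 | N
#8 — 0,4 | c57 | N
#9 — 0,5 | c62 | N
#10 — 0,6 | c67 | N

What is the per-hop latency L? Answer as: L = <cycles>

L = 5

From hop 0 (17) to hop 1 (22): +5 cycles.
That increment is L by definition: L = 5.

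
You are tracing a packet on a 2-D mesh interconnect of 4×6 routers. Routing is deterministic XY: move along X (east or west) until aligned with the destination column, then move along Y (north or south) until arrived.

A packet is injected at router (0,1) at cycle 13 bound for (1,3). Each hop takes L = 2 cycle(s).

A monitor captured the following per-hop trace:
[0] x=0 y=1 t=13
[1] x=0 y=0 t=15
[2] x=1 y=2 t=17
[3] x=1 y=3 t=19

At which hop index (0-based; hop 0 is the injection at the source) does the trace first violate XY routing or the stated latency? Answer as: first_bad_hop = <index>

first_bad_hop = 1

check 1→ d=(0,-1) cyc+2: BAD: Y-move but x=0≠1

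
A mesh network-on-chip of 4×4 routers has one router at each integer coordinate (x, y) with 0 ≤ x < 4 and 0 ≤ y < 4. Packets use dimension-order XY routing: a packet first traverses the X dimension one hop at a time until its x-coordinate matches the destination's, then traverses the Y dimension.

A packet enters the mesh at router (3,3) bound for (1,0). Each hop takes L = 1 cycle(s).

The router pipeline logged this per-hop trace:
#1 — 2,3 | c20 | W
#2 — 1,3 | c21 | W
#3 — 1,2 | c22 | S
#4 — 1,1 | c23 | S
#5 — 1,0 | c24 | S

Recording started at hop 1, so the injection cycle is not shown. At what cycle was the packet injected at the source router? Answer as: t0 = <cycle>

cyc[1] = 20 and cyc[k] = t0 + k·L for every k.
Subtract one hop: t0 = 20 − 1 = 19.

t0 = 19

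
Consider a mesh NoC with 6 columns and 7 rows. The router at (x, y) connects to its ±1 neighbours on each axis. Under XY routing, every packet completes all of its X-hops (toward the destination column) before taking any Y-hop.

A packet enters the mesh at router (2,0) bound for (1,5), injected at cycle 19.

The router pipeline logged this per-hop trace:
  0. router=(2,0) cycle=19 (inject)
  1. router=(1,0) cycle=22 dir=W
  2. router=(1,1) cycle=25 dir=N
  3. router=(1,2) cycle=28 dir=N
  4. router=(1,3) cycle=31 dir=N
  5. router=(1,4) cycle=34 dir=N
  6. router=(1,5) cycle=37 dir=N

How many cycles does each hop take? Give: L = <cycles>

L = 3

Δcyc across hop 0→1: 22 − 19 = 3.
That increment is L by definition: L = 3.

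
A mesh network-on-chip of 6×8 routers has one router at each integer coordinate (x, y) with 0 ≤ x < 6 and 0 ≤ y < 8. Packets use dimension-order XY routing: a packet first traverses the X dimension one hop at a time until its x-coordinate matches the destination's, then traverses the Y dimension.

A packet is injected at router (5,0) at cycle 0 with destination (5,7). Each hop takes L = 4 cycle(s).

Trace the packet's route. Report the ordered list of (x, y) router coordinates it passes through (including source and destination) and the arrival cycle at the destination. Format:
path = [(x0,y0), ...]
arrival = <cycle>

[0] x=5 y=0 t=0
[1] x=5 y=1 t=4 →N
[2] x=5 y=2 t=8 →N
[3] x=5 y=3 t=12 →N
[4] x=5 y=4 t=16 →N
[5] x=5 y=5 t=20 →N
[6] x=5 y=6 t=24 →N
[7] x=5 y=7 t=28 →N

path = [(5,0), (5,1), (5,2), (5,3), (5,4), (5,5), (5,6), (5,7)]
arrival = 28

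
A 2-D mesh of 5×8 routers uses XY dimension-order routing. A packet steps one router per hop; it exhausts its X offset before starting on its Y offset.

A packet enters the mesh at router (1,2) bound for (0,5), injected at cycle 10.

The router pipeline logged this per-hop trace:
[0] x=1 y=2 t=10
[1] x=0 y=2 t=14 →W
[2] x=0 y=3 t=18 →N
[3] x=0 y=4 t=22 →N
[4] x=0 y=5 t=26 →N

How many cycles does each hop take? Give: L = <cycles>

L = 4

From hop 0 (10) to hop 1 (14): +4 cycles.
Per-hop latency L = Δcyc = 4.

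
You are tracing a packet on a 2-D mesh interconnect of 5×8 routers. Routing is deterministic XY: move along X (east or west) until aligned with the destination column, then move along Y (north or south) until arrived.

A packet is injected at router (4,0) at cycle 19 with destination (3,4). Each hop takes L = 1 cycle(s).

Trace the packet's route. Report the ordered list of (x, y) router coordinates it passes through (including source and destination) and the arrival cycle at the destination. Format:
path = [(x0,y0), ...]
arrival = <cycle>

src (4,0)  cyc=19
W→(3,0)  cyc=20
N→(3,1)  cyc=21
N→(3,2)  cyc=22
N→(3,3)  cyc=23
N→(3,4)  cyc=24

path = [(4,0), (3,0), (3,1), (3,2), (3,3), (3,4)]
arrival = 24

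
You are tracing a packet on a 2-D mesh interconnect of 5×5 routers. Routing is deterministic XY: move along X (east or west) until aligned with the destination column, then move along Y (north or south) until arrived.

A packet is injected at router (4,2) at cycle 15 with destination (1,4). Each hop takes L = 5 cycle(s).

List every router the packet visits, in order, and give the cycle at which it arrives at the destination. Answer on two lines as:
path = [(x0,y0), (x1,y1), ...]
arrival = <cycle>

src (4,2)  cyc=15
W→(3,2)  cyc=20
W→(2,2)  cyc=25
W→(1,2)  cyc=30
N→(1,3)  cyc=35
N→(1,4)  cyc=40

path = [(4,2), (3,2), (2,2), (1,2), (1,3), (1,4)]
arrival = 40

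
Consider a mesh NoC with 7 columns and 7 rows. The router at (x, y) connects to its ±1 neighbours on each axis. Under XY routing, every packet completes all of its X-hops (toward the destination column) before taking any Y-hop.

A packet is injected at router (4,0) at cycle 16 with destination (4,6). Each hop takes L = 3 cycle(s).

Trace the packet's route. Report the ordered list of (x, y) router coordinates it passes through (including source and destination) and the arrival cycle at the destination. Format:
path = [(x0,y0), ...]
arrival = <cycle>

src (4,0)  cyc=16
N→(4,1)  cyc=19
N→(4,2)  cyc=22
N→(4,3)  cyc=25
N→(4,4)  cyc=28
N→(4,5)  cyc=31
N→(4,6)  cyc=34

path = [(4,0), (4,1), (4,2), (4,3), (4,4), (4,5), (4,6)]
arrival = 34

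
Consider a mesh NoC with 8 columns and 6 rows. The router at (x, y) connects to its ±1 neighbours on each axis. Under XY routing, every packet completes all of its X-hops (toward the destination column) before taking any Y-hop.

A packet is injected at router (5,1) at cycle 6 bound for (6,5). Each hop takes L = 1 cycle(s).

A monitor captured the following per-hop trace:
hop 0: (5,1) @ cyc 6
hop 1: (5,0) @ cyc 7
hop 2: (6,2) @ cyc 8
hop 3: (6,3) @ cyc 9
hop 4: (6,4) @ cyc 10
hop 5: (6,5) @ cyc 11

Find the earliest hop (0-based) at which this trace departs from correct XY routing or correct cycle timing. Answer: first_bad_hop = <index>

check 1→ d=(0,-1) cyc+1: BAD: Y-move but x=5≠6

first_bad_hop = 1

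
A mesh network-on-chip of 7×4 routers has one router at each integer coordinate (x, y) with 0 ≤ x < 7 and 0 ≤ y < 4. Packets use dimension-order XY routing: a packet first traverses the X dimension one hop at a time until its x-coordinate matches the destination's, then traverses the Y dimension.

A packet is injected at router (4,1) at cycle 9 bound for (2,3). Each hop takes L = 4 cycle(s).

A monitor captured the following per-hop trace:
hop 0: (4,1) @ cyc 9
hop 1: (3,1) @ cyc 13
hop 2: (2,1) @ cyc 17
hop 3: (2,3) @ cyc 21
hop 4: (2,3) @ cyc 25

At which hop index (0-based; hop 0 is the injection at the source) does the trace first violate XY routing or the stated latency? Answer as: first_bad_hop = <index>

  1: Δx=-1 Δy=+0 Δt=4 [ok]
  2: Δx=-1 Δy=+0 Δt=4 [ok]
  3: Δx=+0 Δy=+2 Δt=4 [BAD: non-unit step]

first_bad_hop = 3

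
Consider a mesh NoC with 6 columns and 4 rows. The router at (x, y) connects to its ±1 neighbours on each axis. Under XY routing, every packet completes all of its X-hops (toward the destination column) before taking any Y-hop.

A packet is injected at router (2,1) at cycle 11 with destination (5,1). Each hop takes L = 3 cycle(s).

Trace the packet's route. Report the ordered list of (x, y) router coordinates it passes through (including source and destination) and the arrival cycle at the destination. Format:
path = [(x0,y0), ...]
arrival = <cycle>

src (2,1)  cyc=11
E→(3,1)  cyc=14
E→(4,1)  cyc=17
E→(5,1)  cyc=20

path = [(2,1), (3,1), (4,1), (5,1)]
arrival = 20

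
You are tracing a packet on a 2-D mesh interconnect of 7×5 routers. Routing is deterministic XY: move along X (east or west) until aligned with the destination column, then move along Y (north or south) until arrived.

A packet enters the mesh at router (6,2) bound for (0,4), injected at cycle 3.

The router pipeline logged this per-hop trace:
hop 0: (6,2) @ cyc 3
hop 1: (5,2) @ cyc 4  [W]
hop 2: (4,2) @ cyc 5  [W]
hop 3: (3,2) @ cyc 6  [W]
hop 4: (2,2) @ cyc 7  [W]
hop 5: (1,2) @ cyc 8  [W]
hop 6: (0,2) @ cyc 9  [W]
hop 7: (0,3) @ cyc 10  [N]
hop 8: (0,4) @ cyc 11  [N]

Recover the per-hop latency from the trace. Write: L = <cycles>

L = 1

Δcyc across hop 0→1: 4 − 3 = 1.
Each hop adds L, hence L = 1.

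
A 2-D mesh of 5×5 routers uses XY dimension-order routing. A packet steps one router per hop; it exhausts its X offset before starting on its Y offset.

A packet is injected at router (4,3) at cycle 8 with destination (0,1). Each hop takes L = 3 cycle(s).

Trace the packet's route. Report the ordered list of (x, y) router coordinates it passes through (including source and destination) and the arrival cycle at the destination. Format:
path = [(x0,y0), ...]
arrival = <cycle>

hop 0: (4,3) @ cyc 8
hop 1: (3,3) @ cyc 11  [W]
hop 2: (2,3) @ cyc 14  [W]
hop 3: (1,3) @ cyc 17  [W]
hop 4: (0,3) @ cyc 20  [W]
hop 5: (0,2) @ cyc 23  [S]
hop 6: (0,1) @ cyc 26  [S]

path = [(4,3), (3,3), (2,3), (1,3), (0,3), (0,2), (0,1)]
arrival = 26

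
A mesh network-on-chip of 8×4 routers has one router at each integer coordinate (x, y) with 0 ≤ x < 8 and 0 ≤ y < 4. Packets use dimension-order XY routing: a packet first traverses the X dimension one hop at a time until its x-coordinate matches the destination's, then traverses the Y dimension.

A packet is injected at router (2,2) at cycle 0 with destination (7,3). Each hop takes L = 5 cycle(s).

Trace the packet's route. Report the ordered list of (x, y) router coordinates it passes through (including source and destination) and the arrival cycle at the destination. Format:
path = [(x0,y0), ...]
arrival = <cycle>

path = [(2,2), (3,2), (4,2), (5,2), (6,2), (7,2), (7,3)]
arrival = 30

src (2,2)  cyc=0
E→(3,2)  cyc=5
E→(4,2)  cyc=10
E→(5,2)  cyc=15
E→(6,2)  cyc=20
E→(7,2)  cyc=25
N→(7,3)  cyc=30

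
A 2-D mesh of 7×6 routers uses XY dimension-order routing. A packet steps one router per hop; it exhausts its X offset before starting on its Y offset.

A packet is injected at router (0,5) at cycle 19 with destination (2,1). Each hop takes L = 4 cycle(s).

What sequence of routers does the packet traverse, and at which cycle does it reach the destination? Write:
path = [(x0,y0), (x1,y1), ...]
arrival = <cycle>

path = [(0,5), (1,5), (2,5), (2,4), (2,3), (2,2), (2,1)]
arrival = 43

hop 0: (0,5) @ cyc 19
hop 1: (1,5) @ cyc 23  [E]
hop 2: (2,5) @ cyc 27  [E]
hop 3: (2,4) @ cyc 31  [S]
hop 4: (2,3) @ cyc 35  [S]
hop 5: (2,2) @ cyc 39  [S]
hop 6: (2,1) @ cyc 43  [S]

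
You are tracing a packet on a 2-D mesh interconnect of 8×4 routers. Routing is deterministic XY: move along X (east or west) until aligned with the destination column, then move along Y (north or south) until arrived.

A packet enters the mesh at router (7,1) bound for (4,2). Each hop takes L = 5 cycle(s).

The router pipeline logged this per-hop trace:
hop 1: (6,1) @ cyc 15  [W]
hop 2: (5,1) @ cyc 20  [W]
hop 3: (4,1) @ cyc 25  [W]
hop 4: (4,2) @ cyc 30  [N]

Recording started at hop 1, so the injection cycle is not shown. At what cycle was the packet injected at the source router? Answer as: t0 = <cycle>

t0 = 10

Hop 1 reached at cycle 15; hop k is at t0 + k·L.
t0 = cyc[1] − L = 15 − 5 = 10.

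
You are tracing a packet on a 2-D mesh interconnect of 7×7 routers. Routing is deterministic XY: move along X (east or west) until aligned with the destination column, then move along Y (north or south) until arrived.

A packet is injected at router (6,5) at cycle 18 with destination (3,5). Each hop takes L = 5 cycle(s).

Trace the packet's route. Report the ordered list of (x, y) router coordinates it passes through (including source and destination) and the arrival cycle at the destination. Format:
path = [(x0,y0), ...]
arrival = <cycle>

hop 0: (6,5) @ cyc 18
hop 1: (5,5) @ cyc 23  [W]
hop 2: (4,5) @ cyc 28  [W]
hop 3: (3,5) @ cyc 33  [W]

path = [(6,5), (5,5), (4,5), (3,5)]
arrival = 33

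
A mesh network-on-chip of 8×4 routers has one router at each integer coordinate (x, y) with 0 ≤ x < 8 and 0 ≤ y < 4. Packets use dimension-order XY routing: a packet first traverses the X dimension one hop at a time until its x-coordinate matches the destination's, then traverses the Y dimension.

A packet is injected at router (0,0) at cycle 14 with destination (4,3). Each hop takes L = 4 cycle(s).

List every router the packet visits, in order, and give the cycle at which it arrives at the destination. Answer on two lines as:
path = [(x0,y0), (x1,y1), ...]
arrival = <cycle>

t=14: at (0,0)
t=18: at (1,0) after E
t=22: at (2,0) after E
t=26: at (3,0) after E
t=30: at (4,0) after E
t=34: at (4,1) after N
t=38: at (4,2) after N
t=42: at (4,3) after N

path = [(0,0), (1,0), (2,0), (3,0), (4,0), (4,1), (4,2), (4,3)]
arrival = 42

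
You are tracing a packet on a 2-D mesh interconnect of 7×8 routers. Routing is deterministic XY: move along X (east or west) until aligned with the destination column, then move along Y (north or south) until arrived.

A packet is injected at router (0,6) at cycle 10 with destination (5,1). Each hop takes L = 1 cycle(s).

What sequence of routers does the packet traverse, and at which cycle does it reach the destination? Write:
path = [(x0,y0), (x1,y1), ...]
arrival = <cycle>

t=10: at (0,6)
t=11: at (1,6) after E
t=12: at (2,6) after E
t=13: at (3,6) after E
t=14: at (4,6) after E
t=15: at (5,6) after E
t=16: at (5,5) after S
t=17: at (5,4) after S
t=18: at (5,3) after S
t=19: at (5,2) after S
t=20: at (5,1) after S

path = [(0,6), (1,6), (2,6), (3,6), (4,6), (5,6), (5,5), (5,4), (5,3), (5,2), (5,1)]
arrival = 20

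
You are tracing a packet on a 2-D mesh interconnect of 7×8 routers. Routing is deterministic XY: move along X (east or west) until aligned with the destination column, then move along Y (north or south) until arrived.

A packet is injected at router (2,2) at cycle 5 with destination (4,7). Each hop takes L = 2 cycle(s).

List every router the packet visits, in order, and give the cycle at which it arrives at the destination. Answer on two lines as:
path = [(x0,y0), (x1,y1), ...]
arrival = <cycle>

path = [(2,2), (3,2), (4,2), (4,3), (4,4), (4,5), (4,6), (4,7)]
arrival = 19

[0] x=2 y=2 t=5
[1] x=3 y=2 t=7 →E
[2] x=4 y=2 t=9 →E
[3] x=4 y=3 t=11 →N
[4] x=4 y=4 t=13 →N
[5] x=4 y=5 t=15 →N
[6] x=4 y=6 t=17 →N
[7] x=4 y=7 t=19 →N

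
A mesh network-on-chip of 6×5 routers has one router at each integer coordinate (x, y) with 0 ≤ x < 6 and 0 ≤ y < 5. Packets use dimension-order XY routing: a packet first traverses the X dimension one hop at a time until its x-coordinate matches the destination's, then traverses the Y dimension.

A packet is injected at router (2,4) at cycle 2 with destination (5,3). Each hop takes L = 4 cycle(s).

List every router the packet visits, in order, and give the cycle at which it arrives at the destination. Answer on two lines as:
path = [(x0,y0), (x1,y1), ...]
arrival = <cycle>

path = [(2,4), (3,4), (4,4), (5,4), (5,3)]
arrival = 18

t=2: at (2,4)
t=6: at (3,4) after E
t=10: at (4,4) after E
t=14: at (5,4) after E
t=18: at (5,3) after S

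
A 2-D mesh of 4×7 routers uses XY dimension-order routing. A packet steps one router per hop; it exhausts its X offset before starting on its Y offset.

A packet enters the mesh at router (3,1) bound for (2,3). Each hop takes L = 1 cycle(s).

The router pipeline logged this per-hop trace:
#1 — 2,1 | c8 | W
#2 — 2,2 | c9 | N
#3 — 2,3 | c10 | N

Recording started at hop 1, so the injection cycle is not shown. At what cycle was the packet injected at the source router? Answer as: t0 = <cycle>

t0 = 7

Hop 1 reached at cycle 8; hop k is at t0 + k·L.
So t0 = 8 − 1·1 = 7.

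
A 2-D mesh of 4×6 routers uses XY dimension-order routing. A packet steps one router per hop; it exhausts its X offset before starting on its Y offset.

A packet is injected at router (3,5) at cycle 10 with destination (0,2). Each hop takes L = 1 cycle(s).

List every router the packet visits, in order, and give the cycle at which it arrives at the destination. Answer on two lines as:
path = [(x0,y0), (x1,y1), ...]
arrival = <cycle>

src (3,5)  cyc=10
W→(2,5)  cyc=11
W→(1,5)  cyc=12
W→(0,5)  cyc=13
S→(0,4)  cyc=14
S→(0,3)  cyc=15
S→(0,2)  cyc=16

path = [(3,5), (2,5), (1,5), (0,5), (0,4), (0,3), (0,2)]
arrival = 16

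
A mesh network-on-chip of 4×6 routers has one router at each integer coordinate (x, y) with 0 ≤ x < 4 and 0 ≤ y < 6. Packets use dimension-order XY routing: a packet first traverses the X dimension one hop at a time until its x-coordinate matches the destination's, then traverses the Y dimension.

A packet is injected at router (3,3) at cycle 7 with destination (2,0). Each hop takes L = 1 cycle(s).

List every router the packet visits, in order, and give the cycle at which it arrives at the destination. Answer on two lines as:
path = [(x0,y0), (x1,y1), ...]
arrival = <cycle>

path = [(3,3), (2,3), (2,2), (2,1), (2,0)]
arrival = 11

#0 — 3,3 | c7
#1 — 2,3 | c8 | W
#2 — 2,2 | c9 | S
#3 — 2,1 | c10 | S
#4 — 2,0 | c11 | S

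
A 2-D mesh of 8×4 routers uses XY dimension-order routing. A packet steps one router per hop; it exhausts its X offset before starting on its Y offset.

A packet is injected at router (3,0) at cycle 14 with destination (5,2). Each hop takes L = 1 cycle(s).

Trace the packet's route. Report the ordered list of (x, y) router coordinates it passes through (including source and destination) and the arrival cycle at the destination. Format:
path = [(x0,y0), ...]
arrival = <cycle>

[0] x=3 y=0 t=14
[1] x=4 y=0 t=15 →E
[2] x=5 y=0 t=16 →E
[3] x=5 y=1 t=17 →N
[4] x=5 y=2 t=18 →N

path = [(3,0), (4,0), (5,0), (5,1), (5,2)]
arrival = 18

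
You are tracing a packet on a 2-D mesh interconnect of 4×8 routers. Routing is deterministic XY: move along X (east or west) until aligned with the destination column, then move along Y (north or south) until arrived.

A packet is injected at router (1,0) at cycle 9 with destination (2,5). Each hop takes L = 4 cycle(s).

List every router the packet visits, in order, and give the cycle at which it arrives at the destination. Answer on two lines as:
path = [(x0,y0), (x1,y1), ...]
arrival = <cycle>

path = [(1,0), (2,0), (2,1), (2,2), (2,3), (2,4), (2,5)]
arrival = 33

#0 — 1,0 | c9
#1 — 2,0 | c13 | E
#2 — 2,1 | c17 | N
#3 — 2,2 | c21 | N
#4 — 2,3 | c25 | N
#5 — 2,4 | c29 | N
#6 — 2,5 | c33 | N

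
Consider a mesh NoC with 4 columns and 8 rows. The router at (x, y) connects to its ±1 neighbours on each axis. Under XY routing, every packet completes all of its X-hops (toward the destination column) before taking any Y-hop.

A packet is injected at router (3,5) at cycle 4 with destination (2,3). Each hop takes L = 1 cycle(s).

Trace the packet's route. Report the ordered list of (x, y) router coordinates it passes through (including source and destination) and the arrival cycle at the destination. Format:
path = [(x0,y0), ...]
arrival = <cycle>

[0] x=3 y=5 t=4
[1] x=2 y=5 t=5 →W
[2] x=2 y=4 t=6 →S
[3] x=2 y=3 t=7 →S

path = [(3,5), (2,5), (2,4), (2,3)]
arrival = 7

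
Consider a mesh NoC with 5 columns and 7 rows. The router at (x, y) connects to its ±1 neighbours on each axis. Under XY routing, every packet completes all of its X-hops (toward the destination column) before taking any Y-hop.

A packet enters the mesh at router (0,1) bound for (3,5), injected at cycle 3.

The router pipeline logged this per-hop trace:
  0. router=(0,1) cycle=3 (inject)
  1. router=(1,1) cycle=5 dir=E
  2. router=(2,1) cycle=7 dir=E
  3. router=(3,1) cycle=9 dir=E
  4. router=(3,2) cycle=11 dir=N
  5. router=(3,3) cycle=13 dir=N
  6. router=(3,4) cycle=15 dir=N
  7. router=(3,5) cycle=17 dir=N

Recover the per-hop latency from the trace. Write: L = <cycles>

cyc[1] − cyc[0] = 5 − 3 = 2.
Per-hop latency L = Δcyc = 2.

L = 2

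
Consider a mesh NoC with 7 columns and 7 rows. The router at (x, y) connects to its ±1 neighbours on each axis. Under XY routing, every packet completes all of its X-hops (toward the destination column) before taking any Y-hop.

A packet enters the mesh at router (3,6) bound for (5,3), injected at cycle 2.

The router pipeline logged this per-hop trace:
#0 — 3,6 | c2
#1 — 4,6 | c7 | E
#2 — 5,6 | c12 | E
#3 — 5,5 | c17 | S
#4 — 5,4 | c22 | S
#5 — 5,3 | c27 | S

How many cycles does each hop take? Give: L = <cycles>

L = 5

From hop 0 (2) to hop 1 (7): +5 cycles.
Per-hop latency L = Δcyc = 5.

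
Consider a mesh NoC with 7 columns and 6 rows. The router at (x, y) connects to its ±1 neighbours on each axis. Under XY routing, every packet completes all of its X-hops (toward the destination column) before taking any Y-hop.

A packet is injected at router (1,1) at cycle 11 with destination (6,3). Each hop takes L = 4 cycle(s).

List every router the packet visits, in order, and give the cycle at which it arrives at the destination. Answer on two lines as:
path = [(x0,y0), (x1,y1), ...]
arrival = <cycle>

src (1,1)  cyc=11
E→(2,1)  cyc=15
E→(3,1)  cyc=19
E→(4,1)  cyc=23
E→(5,1)  cyc=27
E→(6,1)  cyc=31
N→(6,2)  cyc=35
N→(6,3)  cyc=39

path = [(1,1), (2,1), (3,1), (4,1), (5,1), (6,1), (6,2), (6,3)]
arrival = 39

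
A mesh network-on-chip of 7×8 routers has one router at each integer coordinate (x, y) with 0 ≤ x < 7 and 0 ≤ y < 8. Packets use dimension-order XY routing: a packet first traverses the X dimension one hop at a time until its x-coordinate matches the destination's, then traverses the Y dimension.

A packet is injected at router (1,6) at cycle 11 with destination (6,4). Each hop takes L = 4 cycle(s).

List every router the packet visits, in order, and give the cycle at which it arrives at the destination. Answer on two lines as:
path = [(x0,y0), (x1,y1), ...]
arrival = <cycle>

path = [(1,6), (2,6), (3,6), (4,6), (5,6), (6,6), (6,5), (6,4)]
arrival = 39

t=11: at (1,6)
t=15: at (2,6) after E
t=19: at (3,6) after E
t=23: at (4,6) after E
t=27: at (5,6) after E
t=31: at (6,6) after E
t=35: at (6,5) after S
t=39: at (6,4) after S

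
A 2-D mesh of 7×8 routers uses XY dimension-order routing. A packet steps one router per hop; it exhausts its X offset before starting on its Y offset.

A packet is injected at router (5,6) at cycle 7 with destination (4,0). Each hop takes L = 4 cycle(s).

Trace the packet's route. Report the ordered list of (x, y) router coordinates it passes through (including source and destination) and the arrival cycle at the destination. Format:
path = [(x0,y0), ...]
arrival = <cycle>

t=7: at (5,6)
t=11: at (4,6) after W
t=15: at (4,5) after S
t=19: at (4,4) after S
t=23: at (4,3) after S
t=27: at (4,2) after S
t=31: at (4,1) after S
t=35: at (4,0) after S

path = [(5,6), (4,6), (4,5), (4,4), (4,3), (4,2), (4,1), (4,0)]
arrival = 35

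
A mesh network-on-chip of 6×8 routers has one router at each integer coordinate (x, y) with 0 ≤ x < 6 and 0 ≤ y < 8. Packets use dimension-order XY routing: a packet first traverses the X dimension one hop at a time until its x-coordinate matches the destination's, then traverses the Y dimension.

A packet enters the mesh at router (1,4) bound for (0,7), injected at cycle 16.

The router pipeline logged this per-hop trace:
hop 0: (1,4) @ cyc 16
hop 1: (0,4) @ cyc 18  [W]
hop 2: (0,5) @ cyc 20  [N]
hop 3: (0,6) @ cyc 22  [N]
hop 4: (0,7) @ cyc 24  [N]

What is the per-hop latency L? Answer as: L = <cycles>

L = 2

Between hops 0 and 1 the cycle counter advances 18 − 16 = 2.
Per-hop latency L = Δcyc = 2.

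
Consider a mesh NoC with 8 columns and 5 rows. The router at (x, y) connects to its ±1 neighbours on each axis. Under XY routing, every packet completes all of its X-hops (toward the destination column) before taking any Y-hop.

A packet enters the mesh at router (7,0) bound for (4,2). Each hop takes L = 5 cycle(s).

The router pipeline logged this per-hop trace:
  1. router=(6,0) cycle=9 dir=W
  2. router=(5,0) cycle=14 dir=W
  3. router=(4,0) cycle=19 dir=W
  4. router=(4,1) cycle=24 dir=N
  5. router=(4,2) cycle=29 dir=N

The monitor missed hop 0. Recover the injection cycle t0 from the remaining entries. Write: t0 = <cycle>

Hop 1 reached at cycle 9; hop k is at t0 + k·L.
t0 = cyc[1] − L = 9 − 5 = 4.

t0 = 4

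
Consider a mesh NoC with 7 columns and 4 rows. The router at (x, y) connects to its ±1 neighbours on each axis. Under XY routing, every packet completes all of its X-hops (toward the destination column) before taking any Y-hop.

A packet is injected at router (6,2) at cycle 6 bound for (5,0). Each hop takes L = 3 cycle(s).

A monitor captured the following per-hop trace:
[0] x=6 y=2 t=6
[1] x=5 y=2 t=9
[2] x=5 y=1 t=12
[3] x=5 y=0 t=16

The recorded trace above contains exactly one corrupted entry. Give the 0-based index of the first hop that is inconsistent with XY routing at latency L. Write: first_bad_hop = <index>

  1: Δx=-1 Δy=+0 Δt=3 [ok]
  2: Δx=+0 Δy=-1 Δt=3 [ok]
  3: Δx=+0 Δy=-1 Δt=4 [BAD: Δcyc=4≠L]

first_bad_hop = 3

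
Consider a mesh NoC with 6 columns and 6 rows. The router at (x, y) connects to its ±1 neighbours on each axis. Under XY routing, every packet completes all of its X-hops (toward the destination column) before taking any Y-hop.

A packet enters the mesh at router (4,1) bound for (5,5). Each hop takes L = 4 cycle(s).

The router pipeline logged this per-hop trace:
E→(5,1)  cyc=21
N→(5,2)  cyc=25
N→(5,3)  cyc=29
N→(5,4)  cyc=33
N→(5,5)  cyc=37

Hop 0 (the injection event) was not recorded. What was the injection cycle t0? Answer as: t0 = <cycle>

t0 = 17

Hop 1 reached at cycle 21; hop k is at t0 + k·L.
Subtract one hop: t0 = 21 − 4 = 17.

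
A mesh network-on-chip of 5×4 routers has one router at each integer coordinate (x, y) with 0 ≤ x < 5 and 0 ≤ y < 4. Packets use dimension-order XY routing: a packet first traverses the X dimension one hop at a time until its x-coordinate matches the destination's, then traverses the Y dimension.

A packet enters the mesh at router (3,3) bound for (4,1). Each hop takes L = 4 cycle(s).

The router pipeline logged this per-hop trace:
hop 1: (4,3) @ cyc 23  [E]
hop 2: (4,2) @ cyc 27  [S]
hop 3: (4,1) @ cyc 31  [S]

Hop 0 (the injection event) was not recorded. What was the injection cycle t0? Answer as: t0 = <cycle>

Hop 1 reached at cycle 23; hop k is at t0 + k·L.
So t0 = 23 − 1·4 = 19.

t0 = 19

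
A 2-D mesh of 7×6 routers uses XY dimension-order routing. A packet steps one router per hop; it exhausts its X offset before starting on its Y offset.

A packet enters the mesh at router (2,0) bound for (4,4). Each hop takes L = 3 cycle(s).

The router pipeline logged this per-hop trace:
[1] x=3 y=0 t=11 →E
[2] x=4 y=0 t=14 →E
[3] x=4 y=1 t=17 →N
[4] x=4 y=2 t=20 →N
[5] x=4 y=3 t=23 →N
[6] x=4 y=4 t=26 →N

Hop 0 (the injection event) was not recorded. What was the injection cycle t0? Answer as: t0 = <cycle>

t0 = 8

cyc[1] = 11 and cyc[k] = t0 + k·L for every k.
Therefore t0 = 11 − L = 8.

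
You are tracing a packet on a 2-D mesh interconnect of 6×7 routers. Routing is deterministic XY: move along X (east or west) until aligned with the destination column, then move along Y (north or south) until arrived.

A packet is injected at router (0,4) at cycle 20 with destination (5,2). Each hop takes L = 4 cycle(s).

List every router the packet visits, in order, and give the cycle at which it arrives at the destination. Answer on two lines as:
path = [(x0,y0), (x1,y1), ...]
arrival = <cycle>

t=20: at (0,4)
t=24: at (1,4) after E
t=28: at (2,4) after E
t=32: at (3,4) after E
t=36: at (4,4) after E
t=40: at (5,4) after E
t=44: at (5,3) after S
t=48: at (5,2) after S

path = [(0,4), (1,4), (2,4), (3,4), (4,4), (5,4), (5,3), (5,2)]
arrival = 48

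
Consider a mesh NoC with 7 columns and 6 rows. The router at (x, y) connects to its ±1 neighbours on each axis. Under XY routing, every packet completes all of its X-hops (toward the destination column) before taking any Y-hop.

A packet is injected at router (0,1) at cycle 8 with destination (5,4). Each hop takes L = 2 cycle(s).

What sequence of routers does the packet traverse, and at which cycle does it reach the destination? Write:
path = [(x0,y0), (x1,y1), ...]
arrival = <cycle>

path = [(0,1), (1,1), (2,1), (3,1), (4,1), (5,1), (5,2), (5,3), (5,4)]
arrival = 24

hop 0: (0,1) @ cyc 8
hop 1: (1,1) @ cyc 10  [E]
hop 2: (2,1) @ cyc 12  [E]
hop 3: (3,1) @ cyc 14  [E]
hop 4: (4,1) @ cyc 16  [E]
hop 5: (5,1) @ cyc 18  [E]
hop 6: (5,2) @ cyc 20  [N]
hop 7: (5,3) @ cyc 22  [N]
hop 8: (5,4) @ cyc 24  [N]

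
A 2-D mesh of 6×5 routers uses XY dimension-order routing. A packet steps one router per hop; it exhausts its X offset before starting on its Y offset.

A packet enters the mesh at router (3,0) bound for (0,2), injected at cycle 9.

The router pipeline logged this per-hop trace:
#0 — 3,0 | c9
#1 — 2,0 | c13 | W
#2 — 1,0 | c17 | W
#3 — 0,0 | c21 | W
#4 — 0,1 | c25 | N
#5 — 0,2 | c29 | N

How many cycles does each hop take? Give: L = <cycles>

L = 4

From hop 0 (9) to hop 1 (13): +4 cycles.
One hop costs L cycles, so L = 4.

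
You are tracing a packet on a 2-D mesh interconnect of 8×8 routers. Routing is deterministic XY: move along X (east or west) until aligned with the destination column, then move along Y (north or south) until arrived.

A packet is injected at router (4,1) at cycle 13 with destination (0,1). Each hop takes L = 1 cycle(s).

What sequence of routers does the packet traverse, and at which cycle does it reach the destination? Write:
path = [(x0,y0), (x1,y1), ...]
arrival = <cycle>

path = [(4,1), (3,1), (2,1), (1,1), (0,1)]
arrival = 17

[0] x=4 y=1 t=13
[1] x=3 y=1 t=14 →W
[2] x=2 y=1 t=15 →W
[3] x=1 y=1 t=16 →W
[4] x=0 y=1 t=17 →W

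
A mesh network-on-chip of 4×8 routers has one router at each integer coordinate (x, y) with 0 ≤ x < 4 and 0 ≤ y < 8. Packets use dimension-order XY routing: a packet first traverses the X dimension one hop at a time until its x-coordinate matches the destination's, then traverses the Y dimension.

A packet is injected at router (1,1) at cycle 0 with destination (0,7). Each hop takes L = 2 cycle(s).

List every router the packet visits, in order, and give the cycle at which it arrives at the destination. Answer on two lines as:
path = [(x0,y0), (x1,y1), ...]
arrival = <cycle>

path = [(1,1), (0,1), (0,2), (0,3), (0,4), (0,5), (0,6), (0,7)]
arrival = 14

[0] x=1 y=1 t=0
[1] x=0 y=1 t=2 →W
[2] x=0 y=2 t=4 →N
[3] x=0 y=3 t=6 →N
[4] x=0 y=4 t=8 →N
[5] x=0 y=5 t=10 →N
[6] x=0 y=6 t=12 →N
[7] x=0 y=7 t=14 →N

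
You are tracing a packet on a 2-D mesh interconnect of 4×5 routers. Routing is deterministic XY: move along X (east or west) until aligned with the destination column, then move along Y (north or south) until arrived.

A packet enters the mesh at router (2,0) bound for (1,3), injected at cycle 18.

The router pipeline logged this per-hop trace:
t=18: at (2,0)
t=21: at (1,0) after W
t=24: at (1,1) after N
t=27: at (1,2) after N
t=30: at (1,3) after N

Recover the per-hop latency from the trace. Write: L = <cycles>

L = 3

From hop 0 (18) to hop 1 (21): +3 cycles.
Per-hop latency L = Δcyc = 3.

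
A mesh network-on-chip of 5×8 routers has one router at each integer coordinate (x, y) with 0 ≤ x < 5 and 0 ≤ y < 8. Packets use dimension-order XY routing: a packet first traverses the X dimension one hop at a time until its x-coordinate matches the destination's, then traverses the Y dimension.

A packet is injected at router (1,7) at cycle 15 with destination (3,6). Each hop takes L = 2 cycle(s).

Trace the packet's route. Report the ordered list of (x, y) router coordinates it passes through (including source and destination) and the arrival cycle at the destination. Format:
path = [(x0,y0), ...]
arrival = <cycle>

path = [(1,7), (2,7), (3,7), (3,6)]
arrival = 21

[0] x=1 y=7 t=15
[1] x=2 y=7 t=17 →E
[2] x=3 y=7 t=19 →E
[3] x=3 y=6 t=21 →S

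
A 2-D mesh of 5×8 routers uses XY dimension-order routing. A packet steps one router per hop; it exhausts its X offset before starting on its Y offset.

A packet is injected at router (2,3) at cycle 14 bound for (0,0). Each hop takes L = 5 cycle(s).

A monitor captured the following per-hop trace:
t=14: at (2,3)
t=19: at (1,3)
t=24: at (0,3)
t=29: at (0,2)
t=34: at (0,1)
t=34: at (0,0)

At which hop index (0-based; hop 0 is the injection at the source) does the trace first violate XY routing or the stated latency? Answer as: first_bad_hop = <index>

[1] (-1,+0) / 5c ⇒ ok
[2] (-1,+0) / 5c ⇒ ok
[3] (+0,-1) / 5c ⇒ ok
[4] (+0,-1) / 5c ⇒ ok
[5] (+0,-1) / 0c ⇒ BAD: Δcyc=0≠L

first_bad_hop = 5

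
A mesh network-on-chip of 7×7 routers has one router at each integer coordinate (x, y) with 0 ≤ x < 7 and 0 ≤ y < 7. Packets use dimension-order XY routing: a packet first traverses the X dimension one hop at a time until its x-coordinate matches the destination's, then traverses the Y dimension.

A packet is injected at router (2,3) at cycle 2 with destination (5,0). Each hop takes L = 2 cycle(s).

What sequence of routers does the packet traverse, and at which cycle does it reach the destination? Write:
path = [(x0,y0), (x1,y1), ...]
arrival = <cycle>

src (2,3)  cyc=2
E→(3,3)  cyc=4
E→(4,3)  cyc=6
E→(5,3)  cyc=8
S→(5,2)  cyc=10
S→(5,1)  cyc=12
S→(5,0)  cyc=14

path = [(2,3), (3,3), (4,3), (5,3), (5,2), (5,1), (5,0)]
arrival = 14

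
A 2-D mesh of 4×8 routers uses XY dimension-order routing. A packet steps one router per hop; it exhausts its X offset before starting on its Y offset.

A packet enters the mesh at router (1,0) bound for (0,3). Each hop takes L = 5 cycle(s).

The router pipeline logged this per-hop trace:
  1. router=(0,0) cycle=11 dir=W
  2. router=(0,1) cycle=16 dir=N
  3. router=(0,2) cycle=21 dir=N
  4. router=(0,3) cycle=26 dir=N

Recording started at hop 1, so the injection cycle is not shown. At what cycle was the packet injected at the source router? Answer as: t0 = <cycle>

t0 = 6

The first recorded entry is hop 1 at cycle 11.
So t0 = 11 − 1·5 = 6.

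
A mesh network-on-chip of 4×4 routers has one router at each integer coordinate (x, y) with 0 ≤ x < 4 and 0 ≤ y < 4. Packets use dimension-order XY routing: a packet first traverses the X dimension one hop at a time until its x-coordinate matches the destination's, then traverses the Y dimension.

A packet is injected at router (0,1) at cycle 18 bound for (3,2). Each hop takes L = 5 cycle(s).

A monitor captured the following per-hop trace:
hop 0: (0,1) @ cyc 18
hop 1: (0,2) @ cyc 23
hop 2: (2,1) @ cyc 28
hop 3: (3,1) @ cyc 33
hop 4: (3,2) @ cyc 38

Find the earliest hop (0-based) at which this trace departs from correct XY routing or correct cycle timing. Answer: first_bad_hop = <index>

hop 1: step (+0,+1), +5 cyc — BAD: Y-move but x=0≠3

first_bad_hop = 1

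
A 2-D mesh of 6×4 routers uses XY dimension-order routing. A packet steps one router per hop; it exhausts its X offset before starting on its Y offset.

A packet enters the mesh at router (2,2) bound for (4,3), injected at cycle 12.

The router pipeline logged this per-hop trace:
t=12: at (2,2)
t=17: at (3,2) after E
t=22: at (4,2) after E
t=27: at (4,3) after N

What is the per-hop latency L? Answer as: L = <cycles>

L = 5

cyc[1] − cyc[0] = 17 − 12 = 5.
Per-hop latency L = Δcyc = 5.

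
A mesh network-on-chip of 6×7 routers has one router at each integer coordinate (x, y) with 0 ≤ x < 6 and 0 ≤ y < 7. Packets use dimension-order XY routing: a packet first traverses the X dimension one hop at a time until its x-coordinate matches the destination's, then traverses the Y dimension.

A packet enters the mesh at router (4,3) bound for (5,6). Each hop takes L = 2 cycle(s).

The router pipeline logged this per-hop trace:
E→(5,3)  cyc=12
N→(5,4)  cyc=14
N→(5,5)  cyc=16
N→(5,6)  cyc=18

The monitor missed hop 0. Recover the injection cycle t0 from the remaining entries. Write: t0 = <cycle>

cyc[1] = 12 and cyc[k] = t0 + k·L for every k.
Therefore t0 = 12 − L = 10.

t0 = 10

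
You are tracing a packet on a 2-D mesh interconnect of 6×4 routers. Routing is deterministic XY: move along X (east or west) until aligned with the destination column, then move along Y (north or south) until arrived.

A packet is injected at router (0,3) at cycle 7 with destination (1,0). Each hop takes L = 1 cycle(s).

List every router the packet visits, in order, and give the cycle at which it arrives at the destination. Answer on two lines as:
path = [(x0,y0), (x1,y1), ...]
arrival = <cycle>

path = [(0,3), (1,3), (1,2), (1,1), (1,0)]
arrival = 11

t=7: at (0,3)
t=8: at (1,3) after E
t=9: at (1,2) after S
t=10: at (1,1) after S
t=11: at (1,0) after S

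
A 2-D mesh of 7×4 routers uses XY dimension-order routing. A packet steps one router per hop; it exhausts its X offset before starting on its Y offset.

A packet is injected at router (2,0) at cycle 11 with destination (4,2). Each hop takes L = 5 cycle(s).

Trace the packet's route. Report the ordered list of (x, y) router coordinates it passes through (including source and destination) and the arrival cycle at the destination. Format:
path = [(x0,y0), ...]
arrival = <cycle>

path = [(2,0), (3,0), (4,0), (4,1), (4,2)]
arrival = 31

t=11: at (2,0)
t=16: at (3,0) after E
t=21: at (4,0) after E
t=26: at (4,1) after N
t=31: at (4,2) after N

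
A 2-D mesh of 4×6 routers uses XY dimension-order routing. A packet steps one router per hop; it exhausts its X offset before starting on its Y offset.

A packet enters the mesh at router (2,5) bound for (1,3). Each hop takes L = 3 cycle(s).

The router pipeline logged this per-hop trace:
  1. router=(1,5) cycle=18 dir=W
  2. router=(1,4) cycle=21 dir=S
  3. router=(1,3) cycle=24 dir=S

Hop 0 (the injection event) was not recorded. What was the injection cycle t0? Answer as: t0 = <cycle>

At hop 1 the cycle is 18; in general cyc_k = t0 + kL.
Subtract one hop: t0 = 18 − 3 = 15.

t0 = 15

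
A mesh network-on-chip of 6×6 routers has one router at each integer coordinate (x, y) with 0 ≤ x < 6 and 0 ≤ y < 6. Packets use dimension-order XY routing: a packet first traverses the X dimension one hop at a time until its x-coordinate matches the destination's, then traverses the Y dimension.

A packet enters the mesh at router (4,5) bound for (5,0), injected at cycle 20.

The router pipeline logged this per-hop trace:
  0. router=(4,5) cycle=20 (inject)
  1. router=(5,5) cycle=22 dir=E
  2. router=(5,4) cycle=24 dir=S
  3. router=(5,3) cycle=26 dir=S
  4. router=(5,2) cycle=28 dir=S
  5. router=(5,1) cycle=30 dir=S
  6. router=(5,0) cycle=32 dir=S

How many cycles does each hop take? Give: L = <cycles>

cyc[1] − cyc[0] = 22 − 20 = 2.
Per-hop latency L = Δcyc = 2.

L = 2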